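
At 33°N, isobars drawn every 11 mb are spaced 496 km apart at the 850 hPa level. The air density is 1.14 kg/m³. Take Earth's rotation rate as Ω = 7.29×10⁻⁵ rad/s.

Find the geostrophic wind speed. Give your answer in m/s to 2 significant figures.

Coriolis parameter at 33°N:
f = 2Ω sin φ = 2 × 7.29×10⁻⁵ × sin 33° = 7.94×10⁻⁵ s⁻¹
Pressure gradient: |∂P/∂n| = 1100 Pa / 496000 m = 2.22×10⁻³ Pa/m
Geostrophic balance (pressure-gradient force = Coriolis force):
V_g = (1/(fρ)) |∂P/∂n| = 2.22×10⁻³ / (7.94×10⁻⁵ × 1.14) = 24.5 m/s

24 m/s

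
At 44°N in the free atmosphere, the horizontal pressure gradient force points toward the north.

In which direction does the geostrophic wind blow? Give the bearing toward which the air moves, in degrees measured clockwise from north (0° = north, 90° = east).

The pressure-gradient force points toward the north (bearing 000°).
Geostrophic balance: in the Northern Hemisphere the Coriolis force deflects motion to the right, so the geostrophic wind blows 90° to the right of the pressure-gradient force (low pressure on the left).
Rotating 000° by 90° clockwise gives 090° — the wind blows toward the east.

090°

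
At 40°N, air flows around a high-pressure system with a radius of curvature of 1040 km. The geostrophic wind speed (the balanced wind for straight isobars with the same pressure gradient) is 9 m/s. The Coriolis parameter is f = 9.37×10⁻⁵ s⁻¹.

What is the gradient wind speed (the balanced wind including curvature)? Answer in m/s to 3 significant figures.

Around a high, pressure-gradient force acts outward with centrifugal, so Coriolis balances both:
fV = (1/ρ)|∂P/∂n| + V²/R  →  V² − fR·V + fR·V_g = 0
With fR = 9.37×10⁻⁵ × 1040×10³ m = 97.4 m/s:
V = [fR − √((fR)² − 4 fR V_g)]/2 = [97.4 − √(97.4² − 4×97.4×9)]/2 = 10 m/s
Supergeostrophic (V > V_g = 9 m/s), as expected around a high.

10.0 m/s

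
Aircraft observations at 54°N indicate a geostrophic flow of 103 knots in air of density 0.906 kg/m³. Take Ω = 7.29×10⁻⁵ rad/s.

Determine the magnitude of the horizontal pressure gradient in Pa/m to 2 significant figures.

Coriolis parameter at 54°N:
f = 2Ω sin φ = 2 × 7.29×10⁻⁵ × sin 54° = 1.18×10⁻⁴ s⁻¹
Wind speed in SI: 103 knots = 53.0 m/s
Geostrophic balance rearranged: |∂P/∂n| = f ρ V_g
|∂P/∂n| = 1.18×10⁻⁴ × 0.906 × 53.0 = 5.66×10⁻³ Pa/m

5.7×10⁻³ Pa/m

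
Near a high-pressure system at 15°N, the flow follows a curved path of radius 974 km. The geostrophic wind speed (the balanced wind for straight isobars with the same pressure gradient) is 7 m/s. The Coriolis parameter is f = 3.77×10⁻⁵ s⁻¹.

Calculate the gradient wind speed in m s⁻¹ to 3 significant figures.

Around a high, pressure-gradient force acts outward with centrifugal, so Coriolis balances both:
fV = (1/ρ)|∂P/∂n| + V²/R  →  V² − fR·V + fR·V_g = 0
With fR = 3.77×10⁻⁵ × 974×10³ m = 36.7 m/s:
V = [fR − √((fR)² − 4 fR V_g)]/2 = [36.7 − √(36.7² − 4×36.7×7)]/2 = 9.41 m/s
Supergeostrophic (V > V_g = 7 m/s), as expected around a high.

9.41 m s⁻¹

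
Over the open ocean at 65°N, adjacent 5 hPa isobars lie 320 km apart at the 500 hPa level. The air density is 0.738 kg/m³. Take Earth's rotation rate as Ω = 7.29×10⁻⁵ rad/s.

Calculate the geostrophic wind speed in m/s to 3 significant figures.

Coriolis parameter at 65°N:
f = 2Ω sin φ = 2 × 7.29×10⁻⁵ × sin 65° = 1.32×10⁻⁴ s⁻¹
Pressure gradient: |∂P/∂n| = 500 Pa / 320000 m = 1.56×10⁻³ Pa/m
Geostrophic balance (pressure-gradient force = Coriolis force):
V_g = (1/(fρ)) |∂P/∂n| = 1.56×10⁻³ / (1.32×10⁻⁴ × 0.738) = 16.0 m/s

16.0 m/s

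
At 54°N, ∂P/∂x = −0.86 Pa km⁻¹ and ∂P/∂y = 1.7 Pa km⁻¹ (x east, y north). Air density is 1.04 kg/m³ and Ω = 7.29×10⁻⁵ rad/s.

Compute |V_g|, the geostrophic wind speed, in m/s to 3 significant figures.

15.5 m/s

Coriolis parameter at 54°N:
f = 2Ω sin φ = 2 × 7.29×10⁻⁵ × sin 54° = 1.18×10⁻⁴ s⁻¹
Component geostrophic relations (x east, y north):
u_g = −(1/(fρ)) ∂P/∂y,  v_g = (1/(fρ)) ∂P/∂x
u_g = −(1.7×10⁻³)/(1.18×10⁻⁴ × 1.04) = −13.9 m/s;  v_g = (−0.86×10⁻³)/(1.18×10⁻⁴ × 1.04) = −7.01 m/s
|V_g| = √(u_g² + v_g²) = 15.5 m/s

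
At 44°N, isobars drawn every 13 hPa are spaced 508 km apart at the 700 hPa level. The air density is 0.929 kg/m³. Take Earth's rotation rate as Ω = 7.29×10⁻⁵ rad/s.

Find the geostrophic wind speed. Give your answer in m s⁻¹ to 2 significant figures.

27 m s⁻¹

Coriolis parameter at 44°N:
f = 2Ω sin φ = 2 × 7.29×10⁻⁵ × sin 44° = 1.01×10⁻⁴ s⁻¹
Pressure gradient: |∂P/∂n| = 1300 Pa / 508000 m = 2.56×10⁻³ Pa/m
Geostrophic balance (pressure-gradient force = Coriolis force):
V_g = (1/(fρ)) |∂P/∂n| = 2.56×10⁻³ / (1.01×10⁻⁴ × 0.929) = 27.2 m/s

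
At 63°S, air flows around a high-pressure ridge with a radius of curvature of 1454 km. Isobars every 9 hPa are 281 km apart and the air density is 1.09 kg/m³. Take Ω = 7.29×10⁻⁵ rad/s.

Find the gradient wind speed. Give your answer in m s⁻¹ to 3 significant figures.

26.3 m s⁻¹

Coriolis parameter at 63°S:
f = 2Ω sin φ = 2 × 7.29×10⁻⁵ × sin 63° = 1.30×10⁻⁴ s⁻¹
Pressure gradient: |∂P/∂n| = 900 Pa / 281000 m = 3.20×10⁻³ Pa/m
Geostrophic speed: V_g = |∂P/∂n|/(fρ) = 3.20×10⁻³/(1.30×10⁻⁴ × 1.09) = 22.6 m/s
Around a high, pressure-gradient force acts outward with centrifugal, so Coriolis balances both:
fV = (1/ρ)|∂P/∂n| + V²/R  →  V² − fR·V + fR·V_g = 0
With fR = 1.30×10⁻⁴ × 1454×10³ m = 189 m/s:
V = [fR − √((fR)² − 4 fR V_g)]/2 = [189 − √(189² − 4×189×22.6)]/2 = 26.3 m/s
Supergeostrophic (V > V_g = 22.6 m/s), as expected around a high.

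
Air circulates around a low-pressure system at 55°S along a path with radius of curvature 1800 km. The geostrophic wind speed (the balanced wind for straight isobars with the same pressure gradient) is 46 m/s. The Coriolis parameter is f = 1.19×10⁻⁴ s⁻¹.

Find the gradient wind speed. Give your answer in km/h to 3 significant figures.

140 km/h

Around a low, centrifugal force acts outward with Coriolis, so pressure-gradient force balances both:
(1/ρ)|∂P/∂n| = fV + V²/R  →  V² + fR·V − fR·V_g = 0
With fR = 1.19×10⁻⁴ × 1800×10³ m = 214 m/s:
V = [−fR + √((fR)² + 4 fR V_g)]/2 = [−214 + √(214² + 4×214×46)]/2 = 38.9 m/s
Subgeostrophic (V < V_g = 46 m/s), as expected around a low.
Converting: 38.9 m/s × 3.6 = 140 km/h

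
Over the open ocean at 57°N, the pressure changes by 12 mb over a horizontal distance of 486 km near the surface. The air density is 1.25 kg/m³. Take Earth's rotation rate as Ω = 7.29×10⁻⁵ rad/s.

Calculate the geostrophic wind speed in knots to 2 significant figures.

Coriolis parameter at 57°N:
f = 2Ω sin φ = 2 × 7.29×10⁻⁵ × sin 57° = 1.22×10⁻⁴ s⁻¹
Pressure gradient: |∂P/∂n| = 1200 Pa / 486000 m = 2.47×10⁻³ Pa/m
Geostrophic balance (pressure-gradient force = Coriolis force):
V_g = (1/(fρ)) |∂P/∂n| = 2.47×10⁻³ / (1.22×10⁻⁴ × 1.25) = 16.2 m/s
Converting: 16.2 m/s × 1.944 = 31 knots

31 knots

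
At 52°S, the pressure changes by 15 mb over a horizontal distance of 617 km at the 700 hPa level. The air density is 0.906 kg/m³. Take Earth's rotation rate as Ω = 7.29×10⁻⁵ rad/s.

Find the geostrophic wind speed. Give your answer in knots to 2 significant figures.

45 knots

Coriolis parameter at 52°S:
f = 2Ω sin φ = 2 × 7.29×10⁻⁵ × sin 52° = 1.15×10⁻⁴ s⁻¹
Pressure gradient: |∂P/∂n| = 1500 Pa / 617000 m = 2.43×10⁻³ Pa/m
Geostrophic balance (pressure-gradient force = Coriolis force):
V_g = (1/(fρ)) |∂P/∂n| = 2.43×10⁻³ / (1.15×10⁻⁴ × 0.906) = 23.4 m/s
Converting: 23.4 m/s × 1.944 = 45 knots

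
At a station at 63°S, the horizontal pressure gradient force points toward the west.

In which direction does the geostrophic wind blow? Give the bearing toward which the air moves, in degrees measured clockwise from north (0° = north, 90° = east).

180°

The pressure-gradient force points toward the west (bearing 270°).
Geostrophic balance: in the Southern Hemisphere the Coriolis force deflects motion to the left, so the geostrophic wind blows 90° to the left of the pressure-gradient force (low pressure on the right).
Rotating 270° by 90° counterclockwise gives 180° — the wind blows toward the south.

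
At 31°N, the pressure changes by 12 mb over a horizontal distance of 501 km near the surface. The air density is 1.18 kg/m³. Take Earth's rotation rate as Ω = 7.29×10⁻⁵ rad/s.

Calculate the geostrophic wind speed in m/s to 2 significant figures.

Coriolis parameter at 31°N:
f = 2Ω sin φ = 2 × 7.29×10⁻⁵ × sin 31° = 7.51×10⁻⁵ s⁻¹
Pressure gradient: |∂P/∂n| = 1200 Pa / 501000 m = 2.40×10⁻³ Pa/m
Geostrophic balance (pressure-gradient force = Coriolis force):
V_g = (1/(fρ)) |∂P/∂n| = 2.40×10⁻³ / (7.51×10⁻⁵ × 1.18) = 27.0 m/s

27 m/s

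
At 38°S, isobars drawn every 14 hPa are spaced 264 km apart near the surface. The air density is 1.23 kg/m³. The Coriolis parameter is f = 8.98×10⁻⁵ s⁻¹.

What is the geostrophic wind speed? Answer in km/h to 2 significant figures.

170 km/h

Pressure gradient: |∂P/∂n| = 1400 Pa / 264000 m = 5.30×10⁻³ Pa/m
Geostrophic balance (pressure-gradient force = Coriolis force):
V_g = (1/(fρ)) |∂P/∂n| = 5.30×10⁻³ / (8.98×10⁻⁵ × 1.23) = 48.0 m/s
Converting: 48.0 m/s × 3.6 = 170 km/h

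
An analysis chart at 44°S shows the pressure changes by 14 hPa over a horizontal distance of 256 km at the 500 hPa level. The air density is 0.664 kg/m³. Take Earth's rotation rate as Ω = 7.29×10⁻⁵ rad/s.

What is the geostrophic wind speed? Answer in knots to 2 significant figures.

Coriolis parameter at 44°S:
f = 2Ω sin φ = 2 × 7.29×10⁻⁵ × sin 44° = 1.01×10⁻⁴ s⁻¹
Pressure gradient: |∂P/∂n| = 1400 Pa / 256000 m = 5.47×10⁻³ Pa/m
Geostrophic balance (pressure-gradient force = Coriolis force):
V_g = (1/(fρ)) |∂P/∂n| = 5.47×10⁻³ / (1.01×10⁻⁴ × 0.664) = 81.3 m/s
Converting: 81.3 m/s × 1.944 = 160 knots

160 knots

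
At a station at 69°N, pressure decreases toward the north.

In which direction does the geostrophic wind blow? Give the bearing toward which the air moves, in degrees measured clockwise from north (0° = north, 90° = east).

The pressure-gradient force points toward the north (bearing 000°).
Geostrophic balance: in the Northern Hemisphere the Coriolis force deflects motion to the right, so the geostrophic wind blows 90° to the right of the pressure-gradient force (low pressure on the left).
Rotating 000° by 90° clockwise gives 090° — the wind blows toward the east.

090°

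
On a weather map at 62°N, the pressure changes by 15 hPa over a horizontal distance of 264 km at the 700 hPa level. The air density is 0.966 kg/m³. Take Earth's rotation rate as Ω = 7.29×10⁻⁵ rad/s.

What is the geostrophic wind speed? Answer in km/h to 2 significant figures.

160 km/h

Coriolis parameter at 62°N:
f = 2Ω sin φ = 2 × 7.29×10⁻⁵ × sin 62° = 1.29×10⁻⁴ s⁻¹
Pressure gradient: |∂P/∂n| = 1500 Pa / 264000 m = 5.68×10⁻³ Pa/m
Geostrophic balance (pressure-gradient force = Coriolis force):
V_g = (1/(fρ)) |∂P/∂n| = 5.68×10⁻³ / (1.29×10⁻⁴ × 0.966) = 45.7 m/s
Converting: 45.7 m/s × 3.6 = 160 km/h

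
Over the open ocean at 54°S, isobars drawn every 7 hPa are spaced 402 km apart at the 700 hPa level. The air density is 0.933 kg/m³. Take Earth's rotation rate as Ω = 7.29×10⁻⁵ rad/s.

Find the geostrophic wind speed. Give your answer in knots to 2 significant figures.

Coriolis parameter at 54°S:
f = 2Ω sin φ = 2 × 7.29×10⁻⁵ × sin 54° = 1.18×10⁻⁴ s⁻¹
Pressure gradient: |∂P/∂n| = 700 Pa / 402000 m = 1.74×10⁻³ Pa/m
Geostrophic balance (pressure-gradient force = Coriolis force):
V_g = (1/(fρ)) |∂P/∂n| = 1.74×10⁻³ / (1.18×10⁻⁴ × 0.933) = 15.8 m/s
Converting: 15.8 m/s × 1.944 = 31 knots

31 knots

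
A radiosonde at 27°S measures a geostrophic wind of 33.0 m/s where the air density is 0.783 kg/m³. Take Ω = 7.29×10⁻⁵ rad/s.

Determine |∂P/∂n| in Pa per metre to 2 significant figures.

1.7×10⁻³ Pa/m

Coriolis parameter at 27°S:
f = 2Ω sin φ = 2 × 7.29×10⁻⁵ × sin 27° = 6.62×10⁻⁵ s⁻¹
Geostrophic balance rearranged: |∂P/∂n| = f ρ V_g
|∂P/∂n| = 6.62×10⁻⁵ × 0.783 × 33.0 = 1.71×10⁻³ Pa/m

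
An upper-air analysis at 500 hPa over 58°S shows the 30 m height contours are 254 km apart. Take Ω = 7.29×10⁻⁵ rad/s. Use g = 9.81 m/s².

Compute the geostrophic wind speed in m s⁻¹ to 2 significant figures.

Coriolis parameter at 58°S:
f = 2Ω sin φ = 2 × 7.29×10⁻⁵ × sin 58° = 1.24×10⁻⁴ s⁻¹
Height gradient: |∂Z/∂n| = 30 m / 254000 m = 1.18×10⁻⁴
On a pressure surface, geostrophic balance gives V_g = (g/f)|∂Z/∂n|:
V_g = 9.81 × 1.18×10⁻⁴ / 1.24×10⁻⁴ = 9.37 m/s

9.4 m s⁻¹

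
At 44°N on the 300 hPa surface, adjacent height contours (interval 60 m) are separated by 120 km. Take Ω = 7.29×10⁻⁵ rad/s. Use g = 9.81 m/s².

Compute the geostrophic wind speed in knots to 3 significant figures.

94.1 knots

Coriolis parameter at 44°N:
f = 2Ω sin φ = 2 × 7.29×10⁻⁵ × sin 44° = 1.01×10⁻⁴ s⁻¹
Height gradient: |∂Z/∂n| = 60 m / 120000 m = 5.00×10⁻⁴
On a pressure surface, geostrophic balance gives V_g = (g/f)|∂Z/∂n|:
V_g = 9.81 × 5.00×10⁻⁴ / 1.01×10⁻⁴ = 48.4 m/s
Converting: 48.4 m/s × 1.944 = 94.1 knots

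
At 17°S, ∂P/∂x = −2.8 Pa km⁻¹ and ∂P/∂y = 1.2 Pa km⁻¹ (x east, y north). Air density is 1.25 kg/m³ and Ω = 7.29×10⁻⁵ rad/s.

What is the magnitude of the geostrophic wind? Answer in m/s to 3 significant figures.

57.2 m/s

Coriolis parameter at 17°S:
f = 2Ω sin φ = 2 × 7.29×10⁻⁵ × sin 17° = 4.26×10⁻⁵ s⁻¹
In the Southern Hemisphere f is negative: f = −4.26×10⁻⁵ s⁻¹.
Component geostrophic relations (x east, y north):
u_g = −(1/(fρ)) ∂P/∂y,  v_g = (1/(fρ)) ∂P/∂x
u_g = −(1.2×10⁻³)/(−4.26×10⁻⁵ × 1.25) = 22.5 m/s;  v_g = (−2.8×10⁻³)/(−4.26×10⁻⁵ × 1.25) = 52.5 m/s
|V_g| = √(u_g² + v_g²) = 57.2 m/s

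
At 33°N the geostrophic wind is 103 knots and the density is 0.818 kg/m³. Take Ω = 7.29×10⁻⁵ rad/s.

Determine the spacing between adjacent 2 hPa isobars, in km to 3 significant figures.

Coriolis parameter at 33°N:
f = 2Ω sin φ = 2 × 7.29×10⁻⁵ × sin 33° = 7.94×10⁻⁵ s⁻¹
Wind speed in SI: 103 knots = 53.0 m/s
Geostrophic balance rearranged: |∂P/∂n| = f ρ V_g
|∂P/∂n| = 7.94×10⁻⁵ × 0.818 × 53.0 = 3.44×10⁻³ Pa/m
Isobar spacing: Δn = ΔP/|∂P/∂n| = 200 Pa / 3.44×10⁻³ Pa/m = 58108 m ≈ 58.1 km

58.1 km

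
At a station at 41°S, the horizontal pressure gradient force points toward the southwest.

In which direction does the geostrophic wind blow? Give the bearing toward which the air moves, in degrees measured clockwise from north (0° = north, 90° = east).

The pressure-gradient force points toward the southwest (bearing 225°).
Geostrophic balance: in the Southern Hemisphere the Coriolis force deflects motion to the left, so the geostrophic wind blows 90° to the left of the pressure-gradient force (low pressure on the right).
Rotating 225° by 90° counterclockwise gives 135° — the wind blows toward the southeast.

135°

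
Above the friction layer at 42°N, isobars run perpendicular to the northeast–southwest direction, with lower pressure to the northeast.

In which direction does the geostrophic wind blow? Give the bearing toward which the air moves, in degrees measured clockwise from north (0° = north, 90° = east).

The pressure-gradient force points toward the northeast (bearing 045°).
Geostrophic balance: in the Northern Hemisphere the Coriolis force deflects motion to the right, so the geostrophic wind blows 90° to the right of the pressure-gradient force (low pressure on the left).
Rotating 045° by 90° clockwise gives 135° — the wind blows toward the southeast.

135°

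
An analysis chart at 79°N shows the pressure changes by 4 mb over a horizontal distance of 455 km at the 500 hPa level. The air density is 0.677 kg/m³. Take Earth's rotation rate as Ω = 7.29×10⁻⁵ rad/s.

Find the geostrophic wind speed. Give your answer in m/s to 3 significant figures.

9.07 m/s

Coriolis parameter at 79°N:
f = 2Ω sin φ = 2 × 7.29×10⁻⁵ × sin 79° = 1.43×10⁻⁴ s⁻¹
Pressure gradient: |∂P/∂n| = 400 Pa / 455000 m = 8.79×10⁻⁴ Pa/m
Geostrophic balance (pressure-gradient force = Coriolis force):
V_g = (1/(fρ)) |∂P/∂n| = 8.79×10⁻⁴ / (1.43×10⁻⁴ × 0.677) = 9.07 m/s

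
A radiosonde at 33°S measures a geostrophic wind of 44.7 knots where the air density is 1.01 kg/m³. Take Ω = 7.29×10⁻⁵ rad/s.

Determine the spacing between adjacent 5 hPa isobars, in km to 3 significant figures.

271 km

Coriolis parameter at 33°S:
f = 2Ω sin φ = 2 × 7.29×10⁻⁵ × sin 33° = 7.94×10⁻⁵ s⁻¹
Wind speed in SI: 44.7 knots = 23.0 m/s
Geostrophic balance rearranged: |∂P/∂n| = f ρ V_g
|∂P/∂n| = 7.94×10⁻⁵ × 1.01 × 23.0 = 1.84×10⁻³ Pa/m
Isobar spacing: Δn = ΔP/|∂P/∂n| = 500 Pa / 1.84×10⁻³ Pa/m = 271104 m ≈ 271 km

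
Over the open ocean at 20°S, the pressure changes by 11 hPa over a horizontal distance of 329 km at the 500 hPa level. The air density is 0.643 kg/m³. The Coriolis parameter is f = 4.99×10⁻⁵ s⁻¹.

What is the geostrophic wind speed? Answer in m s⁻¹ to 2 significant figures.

Pressure gradient: |∂P/∂n| = 1100 Pa / 329000 m = 3.34×10⁻³ Pa/m
Geostrophic balance (pressure-gradient force = Coriolis force):
V_g = (1/(fρ)) |∂P/∂n| = 3.34×10⁻³ / (4.99×10⁻⁵ × 0.643) = 104 m/s

100 m s⁻¹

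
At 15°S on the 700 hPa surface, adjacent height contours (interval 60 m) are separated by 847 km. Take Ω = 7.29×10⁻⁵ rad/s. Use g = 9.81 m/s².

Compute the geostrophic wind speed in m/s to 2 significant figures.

18 m/s

Coriolis parameter at 15°S:
f = 2Ω sin φ = 2 × 7.29×10⁻⁵ × sin 15° = 3.77×10⁻⁵ s⁻¹
Height gradient: |∂Z/∂n| = 60 m / 847000 m = 7.08×10⁻⁵
On a pressure surface, geostrophic balance gives V_g = (g/f)|∂Z/∂n|:
V_g = 9.81 × 7.08×10⁻⁵ / 3.77×10⁻⁵ = 18.4 m/s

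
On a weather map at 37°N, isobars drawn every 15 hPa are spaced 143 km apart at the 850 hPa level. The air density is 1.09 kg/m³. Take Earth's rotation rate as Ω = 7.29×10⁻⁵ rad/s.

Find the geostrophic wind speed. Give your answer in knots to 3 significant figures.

Coriolis parameter at 37°N:
f = 2Ω sin φ = 2 × 7.29×10⁻⁵ × sin 37° = 8.77×10⁻⁵ s⁻¹
Pressure gradient: |∂P/∂n| = 1500 Pa / 143000 m = 1.05×10⁻² Pa/m
Geostrophic balance (pressure-gradient force = Coriolis force):
V_g = (1/(fρ)) |∂P/∂n| = 1.05×10⁻² / (8.77×10⁻⁵ × 1.09) = 110 m/s
Converting: 110 m/s × 1.944 = 213 knots

213 knots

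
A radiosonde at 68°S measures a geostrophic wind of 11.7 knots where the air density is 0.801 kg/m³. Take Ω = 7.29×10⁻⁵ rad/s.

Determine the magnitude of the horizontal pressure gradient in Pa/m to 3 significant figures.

Coriolis parameter at 68°S:
f = 2Ω sin φ = 2 × 7.29×10⁻⁵ × sin 68° = 1.35×10⁻⁴ s⁻¹
Wind speed in SI: 11.7 knots = 6.02 m/s
Geostrophic balance rearranged: |∂P/∂n| = f ρ V_g
|∂P/∂n| = 1.35×10⁻⁴ × 0.801 × 6.02 = 6.52×10⁻⁴ Pa/m

6.52×10⁻⁴ Pa/m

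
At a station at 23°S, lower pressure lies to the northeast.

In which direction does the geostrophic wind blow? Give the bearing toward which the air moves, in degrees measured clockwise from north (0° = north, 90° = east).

315°

The pressure-gradient force points toward the northeast (bearing 045°).
Geostrophic balance: in the Southern Hemisphere the Coriolis force deflects motion to the left, so the geostrophic wind blows 90° to the left of the pressure-gradient force (low pressure on the right).
Rotating 045° by 90° counterclockwise gives 315° — the wind blows toward the northwest.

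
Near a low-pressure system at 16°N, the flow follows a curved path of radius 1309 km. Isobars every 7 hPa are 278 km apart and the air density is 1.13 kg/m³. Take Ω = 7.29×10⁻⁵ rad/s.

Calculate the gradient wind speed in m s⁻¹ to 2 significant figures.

Coriolis parameter at 16°N:
f = 2Ω sin φ = 2 × 7.29×10⁻⁵ × sin 16° = 4.02×10⁻⁵ s⁻¹
Pressure gradient: |∂P/∂n| = 700 Pa / 278000 m = 2.52×10⁻³ Pa/m
Geostrophic speed: V_g = |∂P/∂n|/(fρ) = 2.52×10⁻³/(4.02×10⁻⁵ × 1.13) = 55.4 m/s
Around a low, centrifugal force acts outward with Coriolis, so pressure-gradient force balances both:
(1/ρ)|∂P/∂n| = fV + V²/R  →  V² + fR·V − fR·V_g = 0
With fR = 4.02×10⁻⁵ × 1309×10³ m = 52.6 m/s:
V = [−fR + √((fR)² + 4 fR V_g)]/2 = [−52.6 + √(52.6² + 4×52.6×55.4)]/2 = 33.8 m/s
Subgeostrophic (V < V_g = 55.4 m/s), as expected around a low.

34 m s⁻¹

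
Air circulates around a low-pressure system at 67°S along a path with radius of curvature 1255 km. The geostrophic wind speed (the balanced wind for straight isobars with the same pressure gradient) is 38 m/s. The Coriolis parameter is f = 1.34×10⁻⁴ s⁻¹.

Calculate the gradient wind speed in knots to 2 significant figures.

Around a low, centrifugal force acts outward with Coriolis, so pressure-gradient force balances both:
(1/ρ)|∂P/∂n| = fV + V²/R  →  V² + fR·V − fR·V_g = 0
With fR = 1.34×10⁻⁴ × 1255×10³ m = 168 m/s:
V = [−fR + √((fR)² + 4 fR V_g)]/2 = [−168 + √(168² + 4×168×38)]/2 = 31.9 m/s
Subgeostrophic (V < V_g = 38 m/s), as expected around a low.
Converting: 31.9 m/s × 1.944 = 62 knots

62 knots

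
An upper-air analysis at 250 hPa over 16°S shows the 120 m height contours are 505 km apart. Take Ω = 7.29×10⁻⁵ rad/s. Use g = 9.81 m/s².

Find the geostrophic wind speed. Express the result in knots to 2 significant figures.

Coriolis parameter at 16°S:
f = 2Ω sin φ = 2 × 7.29×10⁻⁵ × sin 16° = 4.02×10⁻⁵ s⁻¹
Height gradient: |∂Z/∂n| = 120 m / 505000 m = 2.38×10⁻⁴
On a pressure surface, geostrophic balance gives V_g = (g/f)|∂Z/∂n|:
V_g = 9.81 × 2.38×10⁻⁴ / 4.02×10⁻⁵ = 58.0 m/s
Converting: 58.0 m/s × 1.944 = 110 knots

110 knots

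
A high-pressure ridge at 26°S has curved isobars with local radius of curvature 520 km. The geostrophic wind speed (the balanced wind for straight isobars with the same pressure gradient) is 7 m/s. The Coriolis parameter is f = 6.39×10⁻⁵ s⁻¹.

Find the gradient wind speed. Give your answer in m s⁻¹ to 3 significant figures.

10.0 m s⁻¹

Around a high, pressure-gradient force acts outward with centrifugal, so Coriolis balances both:
fV = (1/ρ)|∂P/∂n| + V²/R  →  V² − fR·V + fR·V_g = 0
With fR = 6.39×10⁻⁵ × 520×10³ m = 33.2 m/s:
V = [fR − √((fR)² − 4 fR V_g)]/2 = [33.2 − √(33.2² − 4×33.2×7)]/2 = 10 m/s
Supergeostrophic (V > V_g = 7 m/s), as expected around a high.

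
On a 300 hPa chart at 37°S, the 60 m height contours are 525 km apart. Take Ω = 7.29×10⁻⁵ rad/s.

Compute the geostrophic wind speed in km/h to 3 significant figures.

Coriolis parameter at 37°S:
f = 2Ω sin φ = 2 × 7.29×10⁻⁵ × sin 37° = 8.77×10⁻⁵ s⁻¹
Height gradient: |∂Z/∂n| = 60 m / 525000 m = 1.14×10⁻⁴
On a pressure surface, geostrophic balance gives V_g = (g/f)|∂Z/∂n|:
V_g = 9.81 × 1.14×10⁻⁴ / 8.77×10⁻⁵ = 12.8 m/s
Converting: 12.8 m/s × 3.6 = 46.0 km/h

46.0 km/h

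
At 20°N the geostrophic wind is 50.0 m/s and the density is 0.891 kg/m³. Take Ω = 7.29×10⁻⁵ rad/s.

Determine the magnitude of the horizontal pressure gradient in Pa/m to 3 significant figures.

2.22×10⁻³ Pa/m

Coriolis parameter at 20°N:
f = 2Ω sin φ = 2 × 7.29×10⁻⁵ × sin 20° = 4.99×10⁻⁵ s⁻¹
Geostrophic balance rearranged: |∂P/∂n| = f ρ V_g
|∂P/∂n| = 4.99×10⁻⁵ × 0.891 × 50.0 = 2.22×10⁻³ Pa/m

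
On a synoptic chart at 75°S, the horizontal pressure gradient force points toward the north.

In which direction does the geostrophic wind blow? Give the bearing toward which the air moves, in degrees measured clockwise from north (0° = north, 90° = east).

The pressure-gradient force points toward the north (bearing 000°).
Geostrophic balance: in the Southern Hemisphere the Coriolis force deflects motion to the left, so the geostrophic wind blows 90° to the left of the pressure-gradient force (low pressure on the right).
Rotating 000° by 90° counterclockwise gives 270° — the wind blows toward the west.

270°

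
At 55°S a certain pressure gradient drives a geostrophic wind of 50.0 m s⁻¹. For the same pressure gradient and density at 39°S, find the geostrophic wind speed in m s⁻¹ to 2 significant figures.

65 m s⁻¹

With the same pressure gradient and density, V_g ∝ 1/f ∝ 1/sin φ.
V₂ = V₁ · sin φ₁ / sin φ₂ = 50.0 × sin 55° / sin 39°
V₂ = 50.0 × 0.8192/0.6293 = 65 m s⁻¹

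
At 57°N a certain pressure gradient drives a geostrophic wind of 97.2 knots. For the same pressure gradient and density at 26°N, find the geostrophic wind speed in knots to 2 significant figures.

With the same pressure gradient and density, V_g ∝ 1/f ∝ 1/sin φ.
V₂ = V₁ · sin φ₁ / sin φ₂ = 97.2 × sin 57° / sin 26°
V₂ = 97.2 × 0.8387/0.4384 = 190 knots

190 knots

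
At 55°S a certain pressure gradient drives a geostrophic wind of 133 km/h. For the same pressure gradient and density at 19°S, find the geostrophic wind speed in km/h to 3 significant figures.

335 km/h

With the same pressure gradient and density, V_g ∝ 1/f ∝ 1/sin φ.
V₂ = V₁ · sin φ₁ / sin φ₂ = 133 × sin 55° / sin 19°
V₂ = 133 × 0.8192/0.3256 = 335 km/h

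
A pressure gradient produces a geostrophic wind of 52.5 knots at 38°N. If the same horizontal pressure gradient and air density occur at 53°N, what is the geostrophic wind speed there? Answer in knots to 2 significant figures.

40 knots

With the same pressure gradient and density, V_g ∝ 1/f ∝ 1/sin φ.
V₂ = V₁ · sin φ₁ / sin φ₂ = 52.5 × sin 38° / sin 53°
V₂ = 52.5 × 0.6157/0.7986 = 40 knots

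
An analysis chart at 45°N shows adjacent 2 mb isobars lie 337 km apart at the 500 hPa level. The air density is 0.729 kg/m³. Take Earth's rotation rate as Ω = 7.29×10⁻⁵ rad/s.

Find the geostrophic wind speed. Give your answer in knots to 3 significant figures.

Coriolis parameter at 45°N:
f = 2Ω sin φ = 2 × 7.29×10⁻⁵ × sin 45° = 1.03×10⁻⁴ s⁻¹
Pressure gradient: |∂P/∂n| = 200 Pa / 337000 m = 5.93×10⁻⁴ Pa/m
Geostrophic balance (pressure-gradient force = Coriolis force):
V_g = (1/(fρ)) |∂P/∂n| = 5.93×10⁻⁴ / (1.03×10⁻⁴ × 0.729) = 7.90 m/s
Converting: 7.90 m/s × 1.944 = 15.3 knots

15.3 knots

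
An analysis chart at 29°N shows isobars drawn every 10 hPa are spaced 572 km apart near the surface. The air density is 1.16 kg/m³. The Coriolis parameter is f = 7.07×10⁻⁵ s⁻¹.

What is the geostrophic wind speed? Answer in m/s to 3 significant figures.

21.3 m/s

Pressure gradient: |∂P/∂n| = 1000 Pa / 572000 m = 1.75×10⁻³ Pa/m
Geostrophic balance (pressure-gradient force = Coriolis force):
V_g = (1/(fρ)) |∂P/∂n| = 1.75×10⁻³ / (7.07×10⁻⁵ × 1.16) = 21.3 m/s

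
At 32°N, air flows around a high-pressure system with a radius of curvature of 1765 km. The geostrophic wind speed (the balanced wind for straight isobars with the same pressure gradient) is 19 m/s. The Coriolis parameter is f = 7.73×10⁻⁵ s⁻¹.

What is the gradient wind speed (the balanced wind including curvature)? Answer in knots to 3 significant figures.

Around a high, pressure-gradient force acts outward with centrifugal, so Coriolis balances both:
fV = (1/ρ)|∂P/∂n| + V²/R  →  V² − fR·V + fR·V_g = 0
With fR = 7.73×10⁻⁵ × 1765×10³ m = 136 m/s:
V = [fR − √((fR)² − 4 fR V_g)]/2 = [136 − √(136² − 4×136×19)]/2 = 22.8 m/s
Supergeostrophic (V > V_g = 19 m/s), as expected around a high.
Converting: 22.8 m/s × 1.944 = 44.3 knots

44.3 knots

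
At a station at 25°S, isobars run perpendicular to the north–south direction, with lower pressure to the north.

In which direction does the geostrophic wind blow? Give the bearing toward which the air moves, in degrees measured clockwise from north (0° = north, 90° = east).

The pressure-gradient force points toward the north (bearing 000°).
Geostrophic balance: in the Southern Hemisphere the Coriolis force deflects motion to the left, so the geostrophic wind blows 90° to the left of the pressure-gradient force (low pressure on the right).
Rotating 000° by 90° counterclockwise gives 270° — the wind blows toward the west.

270°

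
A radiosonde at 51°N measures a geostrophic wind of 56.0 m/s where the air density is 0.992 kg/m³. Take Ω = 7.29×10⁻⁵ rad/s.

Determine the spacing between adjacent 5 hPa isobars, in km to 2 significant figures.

Coriolis parameter at 51°N:
f = 2Ω sin φ = 2 × 7.29×10⁻⁵ × sin 51° = 1.13×10⁻⁴ s⁻¹
Geostrophic balance rearranged: |∂P/∂n| = f ρ V_g
|∂P/∂n| = 1.13×10⁻⁴ × 0.992 × 56.0 = 6.29×10⁻³ Pa/m
Isobar spacing: Δn = ΔP/|∂P/∂n| = 500 Pa / 6.29×10⁻³ Pa/m = 79435 m ≈ 79 km

79 km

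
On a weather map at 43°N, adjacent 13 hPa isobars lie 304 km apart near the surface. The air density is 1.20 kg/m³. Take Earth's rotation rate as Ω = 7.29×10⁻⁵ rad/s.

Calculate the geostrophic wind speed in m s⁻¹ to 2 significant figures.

36 m s⁻¹

Coriolis parameter at 43°N:
f = 2Ω sin φ = 2 × 7.29×10⁻⁵ × sin 43° = 9.94×10⁻⁵ s⁻¹
Pressure gradient: |∂P/∂n| = 1300 Pa / 304000 m = 4.28×10⁻³ Pa/m
Geostrophic balance (pressure-gradient force = Coriolis force):
V_g = (1/(fρ)) |∂P/∂n| = 4.28×10⁻³ / (9.94×10⁻⁵ × 1.20) = 35.8 m/s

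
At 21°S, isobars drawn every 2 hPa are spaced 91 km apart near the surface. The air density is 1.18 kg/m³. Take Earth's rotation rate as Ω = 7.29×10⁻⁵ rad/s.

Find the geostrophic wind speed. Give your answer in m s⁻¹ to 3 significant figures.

Coriolis parameter at 21°S:
f = 2Ω sin φ = 2 × 7.29×10⁻⁵ × sin 21° = 5.23×10⁻⁵ s⁻¹
Pressure gradient: |∂P/∂n| = 200 Pa / 91000 m = 2.20×10⁻³ Pa/m
Geostrophic balance (pressure-gradient force = Coriolis force):
V_g = (1/(fρ)) |∂P/∂n| = 2.20×10⁻³ / (5.23×10⁻⁵ × 1.18) = 35.6 m/s

35.6 m s⁻¹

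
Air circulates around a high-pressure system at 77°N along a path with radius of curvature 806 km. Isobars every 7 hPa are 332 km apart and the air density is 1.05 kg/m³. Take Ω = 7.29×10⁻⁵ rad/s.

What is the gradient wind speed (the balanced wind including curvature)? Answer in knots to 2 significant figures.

Coriolis parameter at 77°N:
f = 2Ω sin φ = 2 × 7.29×10⁻⁵ × sin 77° = 1.42×10⁻⁴ s⁻¹
Pressure gradient: |∂P/∂n| = 700 Pa / 332000 m = 2.11×10⁻³ Pa/m
Geostrophic speed: V_g = |∂P/∂n|/(fρ) = 2.11×10⁻³/(1.42×10⁻⁴ × 1.05) = 14.1 m/s
Around a high, pressure-gradient force acts outward with centrifugal, so Coriolis balances both:
fV = (1/ρ)|∂P/∂n| + V²/R  →  V² − fR·V + fR·V_g = 0
With fR = 1.42×10⁻⁴ × 806×10³ m = 115 m/s:
V = [fR − √((fR)² − 4 fR V_g)]/2 = [115 − √(115² − 4×115×14.1)]/2 = 16.5 m/s
Supergeostrophic (V > V_g = 14.1 m/s), as expected around a high.
Converting: 16.5 m/s × 1.944 = 32 knots

32 knots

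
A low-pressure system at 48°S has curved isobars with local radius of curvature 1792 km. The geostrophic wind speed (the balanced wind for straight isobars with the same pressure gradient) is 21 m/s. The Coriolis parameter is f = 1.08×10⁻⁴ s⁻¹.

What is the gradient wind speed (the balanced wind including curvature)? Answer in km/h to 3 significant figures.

Around a low, centrifugal force acts outward with Coriolis, so pressure-gradient force balances both:
(1/ρ)|∂P/∂n| = fV + V²/R  →  V² + fR·V − fR·V_g = 0
With fR = 1.08×10⁻⁴ × 1792×10³ m = 194 m/s:
V = [−fR + √((fR)² + 4 fR V_g)]/2 = [−194 + √(194² + 4×194×21)]/2 = 19.1 m/s
Subgeostrophic (V < V_g = 21 m/s), as expected around a low.
Converting: 19.1 m/s × 3.6 = 68.8 km/h

68.8 km/h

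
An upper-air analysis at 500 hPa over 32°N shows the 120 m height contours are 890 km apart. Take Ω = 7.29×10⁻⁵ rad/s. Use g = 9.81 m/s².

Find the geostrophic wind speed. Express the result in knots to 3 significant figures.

Coriolis parameter at 32°N:
f = 2Ω sin φ = 2 × 7.29×10⁻⁵ × sin 32° = 7.73×10⁻⁵ s⁻¹
Height gradient: |∂Z/∂n| = 120 m / 890000 m = 1.35×10⁻⁴
On a pressure surface, geostrophic balance gives V_g = (g/f)|∂Z/∂n|:
V_g = 9.81 × 1.35×10⁻⁴ / 7.73×10⁻⁵ = 17.1 m/s
Converting: 17.1 m/s × 1.944 = 33.3 knots

33.3 knots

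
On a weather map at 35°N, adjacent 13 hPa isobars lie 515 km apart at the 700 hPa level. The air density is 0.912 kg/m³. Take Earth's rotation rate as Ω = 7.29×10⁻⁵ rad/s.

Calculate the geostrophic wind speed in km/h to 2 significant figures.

Coriolis parameter at 35°N:
f = 2Ω sin φ = 2 × 7.29×10⁻⁵ × sin 35° = 8.36×10⁻⁵ s⁻¹
Pressure gradient: |∂P/∂n| = 1300 Pa / 515000 m = 2.52×10⁻³ Pa/m
Geostrophic balance (pressure-gradient force = Coriolis force):
V_g = (1/(fρ)) |∂P/∂n| = 2.52×10⁻³ / (8.36×10⁻⁵ × 0.912) = 33.1 m/s
Converting: 33.1 m/s × 3.6 = 120 km/h

120 km/h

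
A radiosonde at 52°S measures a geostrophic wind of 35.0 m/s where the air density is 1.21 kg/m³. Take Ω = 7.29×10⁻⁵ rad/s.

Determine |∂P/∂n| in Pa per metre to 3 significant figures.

Coriolis parameter at 52°S:
f = 2Ω sin φ = 2 × 7.29×10⁻⁵ × sin 52° = 1.15×10⁻⁴ s⁻¹
Geostrophic balance rearranged: |∂P/∂n| = f ρ V_g
|∂P/∂n| = 1.15×10⁻⁴ × 1.21 × 35.0 = 4.87×10⁻³ Pa/m

4.87×10⁻³ Pa/m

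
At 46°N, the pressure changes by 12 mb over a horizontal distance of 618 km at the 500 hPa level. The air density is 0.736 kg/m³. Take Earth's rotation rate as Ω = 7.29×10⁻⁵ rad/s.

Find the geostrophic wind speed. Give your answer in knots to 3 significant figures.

48.9 knots

Coriolis parameter at 46°N:
f = 2Ω sin φ = 2 × 7.29×10⁻⁵ × sin 46° = 1.05×10⁻⁴ s⁻¹
Pressure gradient: |∂P/∂n| = 1200 Pa / 618000 m = 1.94×10⁻³ Pa/m
Geostrophic balance (pressure-gradient force = Coriolis force):
V_g = (1/(fρ)) |∂P/∂n| = 1.94×10⁻³ / (1.05×10⁻⁴ × 0.736) = 25.2 m/s
Converting: 25.2 m/s × 1.944 = 48.9 knots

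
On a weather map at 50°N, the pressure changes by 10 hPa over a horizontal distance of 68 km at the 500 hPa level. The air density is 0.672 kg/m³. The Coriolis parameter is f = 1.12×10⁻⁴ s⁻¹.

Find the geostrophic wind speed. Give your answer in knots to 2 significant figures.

380 knots

Pressure gradient: |∂P/∂n| = 1000 Pa / 68000 m = 1.47×10⁻² Pa/m
Geostrophic balance (pressure-gradient force = Coriolis force):
V_g = (1/(fρ)) |∂P/∂n| = 1.47×10⁻² / (1.12×10⁻⁴ × 0.672) = 195 m/s
Converting: 195 m/s × 1.944 = 380 knots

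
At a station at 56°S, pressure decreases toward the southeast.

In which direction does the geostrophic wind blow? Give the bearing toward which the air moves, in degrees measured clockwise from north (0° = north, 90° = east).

045°

The pressure-gradient force points toward the southeast (bearing 135°).
Geostrophic balance: in the Southern Hemisphere the Coriolis force deflects motion to the left, so the geostrophic wind blows 90° to the left of the pressure-gradient force (low pressure on the right).
Rotating 135° by 90° counterclockwise gives 045° — the wind blows toward the northeast.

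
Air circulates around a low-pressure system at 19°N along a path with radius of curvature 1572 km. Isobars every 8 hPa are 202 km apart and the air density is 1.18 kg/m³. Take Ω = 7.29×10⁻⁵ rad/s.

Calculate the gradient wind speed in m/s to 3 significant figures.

44.3 m/s

Coriolis parameter at 19°N:
f = 2Ω sin φ = 2 × 7.29×10⁻⁵ × sin 19° = 4.75×10⁻⁵ s⁻¹
Pressure gradient: |∂P/∂n| = 800 Pa / 202000 m = 3.96×10⁻³ Pa/m
Geostrophic speed: V_g = |∂P/∂n|/(fρ) = 3.96×10⁻³/(4.75×10⁻⁵ × 1.18) = 70.7 m/s
Around a low, centrifugal force acts outward with Coriolis, so pressure-gradient force balances both:
(1/ρ)|∂P/∂n| = fV + V²/R  →  V² + fR·V − fR·V_g = 0
With fR = 4.75×10⁻⁵ × 1572×10³ m = 74.6 m/s:
V = [−fR + √((fR)² + 4 fR V_g)]/2 = [−74.6 + √(74.6² + 4×74.6×70.7)]/2 = 44.3 m/s
Subgeostrophic (V < V_g = 70.7 m/s), as expected around a low.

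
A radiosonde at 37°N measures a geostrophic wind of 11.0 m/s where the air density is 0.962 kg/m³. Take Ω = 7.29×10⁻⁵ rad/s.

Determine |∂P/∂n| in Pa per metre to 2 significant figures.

9.3×10⁻⁴ Pa/m

Coriolis parameter at 37°N:
f = 2Ω sin φ = 2 × 7.29×10⁻⁵ × sin 37° = 8.77×10⁻⁵ s⁻¹
Geostrophic balance rearranged: |∂P/∂n| = f ρ V_g
|∂P/∂n| = 8.77×10⁻⁵ × 0.962 × 11.0 = 9.29×10⁻⁴ Pa/m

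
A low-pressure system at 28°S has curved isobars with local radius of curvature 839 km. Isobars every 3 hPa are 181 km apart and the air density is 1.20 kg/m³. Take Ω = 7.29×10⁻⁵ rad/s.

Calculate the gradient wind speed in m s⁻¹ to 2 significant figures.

Coriolis parameter at 28°S:
f = 2Ω sin φ = 2 × 7.29×10⁻⁵ × sin 28° = 6.84×10⁻⁵ s⁻¹
Pressure gradient: |∂P/∂n| = 300 Pa / 181000 m = 1.66×10⁻³ Pa/m
Geostrophic speed: V_g = |∂P/∂n|/(fρ) = 1.66×10⁻³/(6.84×10⁻⁵ × 1.20) = 20.2 m/s
Around a low, centrifugal force acts outward with Coriolis, so pressure-gradient force balances both:
(1/ρ)|∂P/∂n| = fV + V²/R  →  V² + fR·V − fR·V_g = 0
With fR = 6.84×10⁻⁵ × 839×10³ m = 57.4 m/s:
V = [−fR + √((fR)² + 4 fR V_g)]/2 = [−57.4 + √(57.4² + 4×57.4×20.2)]/2 = 15.8 m/s
Subgeostrophic (V < V_g = 20.2 m/s), as expected around a low.

16 m s⁻¹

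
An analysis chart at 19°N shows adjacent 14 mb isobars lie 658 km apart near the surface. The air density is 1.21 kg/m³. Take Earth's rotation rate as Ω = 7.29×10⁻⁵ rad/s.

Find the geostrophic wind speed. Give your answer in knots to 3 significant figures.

72.0 knots

Coriolis parameter at 19°N:
f = 2Ω sin φ = 2 × 7.29×10⁻⁵ × sin 19° = 4.75×10⁻⁵ s⁻¹
Pressure gradient: |∂P/∂n| = 1400 Pa / 658000 m = 2.13×10⁻³ Pa/m
Geostrophic balance (pressure-gradient force = Coriolis force):
V_g = (1/(fρ)) |∂P/∂n| = 2.13×10⁻³ / (4.75×10⁻⁵ × 1.21) = 37.0 m/s
Converting: 37.0 m/s × 1.944 = 72.0 knots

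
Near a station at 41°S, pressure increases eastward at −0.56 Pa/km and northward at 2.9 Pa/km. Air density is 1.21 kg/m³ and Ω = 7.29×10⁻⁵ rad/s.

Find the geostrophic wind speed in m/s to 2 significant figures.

Coriolis parameter at 41°S:
f = 2Ω sin φ = 2 × 7.29×10⁻⁵ × sin 41° = 9.57×10⁻⁵ s⁻¹
In the Southern Hemisphere f is negative: f = −9.57×10⁻⁵ s⁻¹.
Component geostrophic relations (x east, y north):
u_g = −(1/(fρ)) ∂P/∂y,  v_g = (1/(fρ)) ∂P/∂x
u_g = −(2.9×10⁻³)/(−9.57×10⁻⁵ × 1.21) = 25.1 m/s;  v_g = (−0.56×10⁻³)/(−9.57×10⁻⁵ × 1.21) = 4.84 m/s
|V_g| = √(u_g² + v_g²) = 25.5 m/s

26 m/s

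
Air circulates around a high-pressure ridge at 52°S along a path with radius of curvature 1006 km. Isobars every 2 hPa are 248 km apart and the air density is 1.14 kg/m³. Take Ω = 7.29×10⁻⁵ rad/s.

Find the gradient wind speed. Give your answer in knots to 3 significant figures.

12.7 knots

Coriolis parameter at 52°S:
f = 2Ω sin φ = 2 × 7.29×10⁻⁵ × sin 52° = 1.15×10⁻⁴ s⁻¹
Pressure gradient: |∂P/∂n| = 200 Pa / 248000 m = 8.06×10⁻⁴ Pa/m
Geostrophic speed: V_g = |∂P/∂n|/(fρ) = 8.06×10⁻⁴/(1.15×10⁻⁴ × 1.14) = 6.16 m/s
Around a high, pressure-gradient force acts outward with centrifugal, so Coriolis balances both:
fV = (1/ρ)|∂P/∂n| + V²/R  →  V² − fR·V + fR·V_g = 0
With fR = 1.15×10⁻⁴ × 1006×10³ m = 116 m/s:
V = [fR − √((fR)² − 4 fR V_g)]/2 = [116 − √(116² − 4×116×6.16)]/2 = 6.53 m/s
Supergeostrophic (V > V_g = 6.16 m/s), as expected around a high.
Converting: 6.53 m/s × 1.944 = 12.7 knots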